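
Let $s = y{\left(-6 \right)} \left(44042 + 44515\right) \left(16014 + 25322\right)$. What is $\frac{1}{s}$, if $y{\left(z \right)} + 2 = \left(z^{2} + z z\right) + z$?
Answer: $\frac{1}{234277897728} \approx 4.2684 \cdot 10^{-12}$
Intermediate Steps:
$y{\left(z \right)} = -2 + z + 2 z^{2}$ ($y{\left(z \right)} = -2 + \left(\left(z^{2} + z z\right) + z\right) = -2 + \left(\left(z^{2} + z^{2}\right) + z\right) = -2 + \left(2 z^{2} + z\right) = -2 + \left(z + 2 z^{2}\right) = -2 + z + 2 z^{2}$)
$s = 234277897728$ ($s = \left(-2 - 6 + 2 \left(-6\right)^{2}\right) \left(44042 + 44515\right) \left(16014 + 25322\right) = \left(-2 - 6 + 2 \cdot 36\right) 88557 \cdot 41336 = \left(-2 - 6 + 72\right) 3660592152 = 64 \cdot 3660592152 = 234277897728$)
$\frac{1}{s} = \frac{1}{234277897728}$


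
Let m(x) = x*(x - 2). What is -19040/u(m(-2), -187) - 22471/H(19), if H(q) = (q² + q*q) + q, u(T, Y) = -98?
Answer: 850463/5187 ≈ 163.96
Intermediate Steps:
m(x) = x*(-2 + x)
H(q) = q + 2*q² (H(q) = (q² + q²) + q = 2*q² + q = q + 2*q²)
-19040/u(m(-2), -187) - 22471/H(19) = -19040/(-98) - 22471*1/(19*(1 + 2*19)) = -19040*(-1/98) - 22471*1/(19*(1 + 38)) = 1360/7 - 22471/(19*39) = 1360/7 - 22471/741 = 850463/5187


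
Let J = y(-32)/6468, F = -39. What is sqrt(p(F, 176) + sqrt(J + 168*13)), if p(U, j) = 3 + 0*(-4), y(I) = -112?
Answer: sqrt(160083 + 2310*sqrt(1165395))/231 ≈ 7.0522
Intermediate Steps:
J = -4/231 (J = -112/6468 = -112*1/6468 = -4/231 ≈ -0.017316)
p(U, j) = 3 (p(U, j) = 3 + 0 = 3)
sqrt(p(F, 176) + sqrt(J + 168*13)) = sqrt(3 + sqrt(-4/231 + 168*13)) = sqrt(3 + sqrt(-4/231 + 2184)) = sqrt(3 + sqrt(504500/231)) = sqrt(3 + 10*sqrt(1165395)/231)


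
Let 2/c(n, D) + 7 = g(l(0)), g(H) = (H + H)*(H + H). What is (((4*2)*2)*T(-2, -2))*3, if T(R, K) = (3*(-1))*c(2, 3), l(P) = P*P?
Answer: 288/7 ≈ 41.143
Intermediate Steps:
l(P) = P²
g(H) = 4*H² (g(H) = (2*H)*(2*H) = 4*H²)
c(n, D) = -2/7 (c(n, D) = 2/(-7 + 4*(0²)²) = 2/(-7 + 4*0²) = 2/(-7 + 4*0) = 2/(-7 + 0) = 2/(-7) = 2*(-⅐) = -2/7)
T(R, K) = 6/7 (T(R, K) = (3*(-1))*(-2/7) = -3*(-2/7) = 6/7)
(((4*2)*2)*T(-2, -2))*3 = (((4*2)*2)*(6/7))*3 = ((8*2)*(6/7))*3 = (16*(6/7))*3 = (96/7)*3 = 288/7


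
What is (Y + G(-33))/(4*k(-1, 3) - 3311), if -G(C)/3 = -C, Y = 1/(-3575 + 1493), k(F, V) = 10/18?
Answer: 618357/20666626 ≈ 0.029921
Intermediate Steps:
k(F, V) = 5/9 (k(F, V) = 10*(1/18) = 5/9)
Y = -1/2082 (Y = 1/(-2082) = -1/2082 ≈ -0.00048031)
G(C) = 3*C (G(C) = -(-3)*C = 3*C)
(Y + G(-33))/(4*k(-1, 3) - 3311) = (-1/2082 + 3*(-33))/(4*(5/9) - 3311) = (-1/2082 - 99)/(20/9 - 3311) = -206119/(2082*(-29779/9)) = -206119/2082*(-9/29779) = 618357/20666626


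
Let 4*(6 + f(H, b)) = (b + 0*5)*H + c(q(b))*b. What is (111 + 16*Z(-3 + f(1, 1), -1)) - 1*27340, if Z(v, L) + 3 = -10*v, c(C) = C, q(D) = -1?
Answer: -25837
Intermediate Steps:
f(H, b) = -6 - b/4 + H*b/4 (f(H, b) = -6 + ((b + 0*5)*H - b)/4 = -6 + ((b + 0)*H - b)/4 = -6 + (b*H - b)/4 = -6 + (H*b - b)/4 = -6 + (-b + H*b)/4 = -6 + (-b/4 + H*b/4) = -6 - b/4 + H*b/4)
Z(v, L) = -3 - 10*v
(111 + 16*Z(-3 + f(1, 1), -1)) - 1*27340 = (111 + 16*(-3 - 10*(-3 + (-6 - ¼*1 + (¼)*1*1)))) - 1*27340 = (111 + 16*(-3 - 10*(-3 + (-6 - ¼ + ¼)))) - 27340 = (111 + 16*(-3 - 10*(-3 - 6))) - 27340 = (111 + 16*(-3 - 10*(-9))) - 27340 = (111 + 16*(-3 + 90)) - 27340 = (111 + 16*87) - 27340 = (111 + 1392) - 27340 = 1503 - 27340 = -25837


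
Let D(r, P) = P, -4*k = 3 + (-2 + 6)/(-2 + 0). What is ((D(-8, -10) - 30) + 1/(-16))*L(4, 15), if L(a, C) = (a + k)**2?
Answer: -144225/256 ≈ -563.38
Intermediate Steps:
k = -1/4 (k = -(3 + (-2 + 6)/(-2 + 0))/4 = -(3 + 4/(-2))/4 = -(3 + 4*(-1/2))/4 = -(3 - 2)/4 = -1/4*1 = -1/4 ≈ -0.25000)
L(a, C) = (-1/4 + a)**2 (L(a, C) = (a - 1/4)**2 = (-1/4 + a)**2)
((D(-8, -10) - 30) + 1/(-16))*L(4, 15) = ((-10 - 30) + 1/(-16))*((-1 + 4*4)**2/16) = (-40 - 1/16)*((-1 + 16)**2/16) = -641*15**2/256 = -641*225/256 = -641/16*225/16 = -144225/256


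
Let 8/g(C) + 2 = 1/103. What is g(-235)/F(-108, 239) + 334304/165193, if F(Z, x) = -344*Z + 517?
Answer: 2581407843048/1275644298985 ≈ 2.0236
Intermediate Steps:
g(C) = -824/205 (g(C) = 8/(-2 + 1/103) = 8/(-205/103) = 8*(-103/205) = -824/205)
F(Z, x) = 517 - 344*Z
g(-235)/F(-108, 239) + 334304/165193 = -824/(205*(517 - 344*(-108))) + 334304/165193 = -824/(205*(517 + 37152)) + 334304*(1/165193) = -824/205/37669 + 334304/165193 = -824/205*1/37669 + 334304/165193 = -824/7722145 + 334304/165193 = 2581407843048/1275644298985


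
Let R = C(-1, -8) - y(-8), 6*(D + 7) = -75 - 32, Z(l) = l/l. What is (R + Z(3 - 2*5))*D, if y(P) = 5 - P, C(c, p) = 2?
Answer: 745/3 ≈ 248.33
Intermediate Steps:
Z(l) = 1
D = -149/6 (D = -7 + (-75 - 32)/6 = -7 + (1/6)*(-107) = -7 - 107/6 = -149/6 ≈ -24.833)
R = -11 (R = 2 - (5 - 1*(-8)) = 2 - (5 + 8) = 2 - 1*13 = 2 - 13 = -11)
(R + Z(3 - 2*5))*D = (-11 + 1)*(-149/6) = -10*(-149/6) = 745/3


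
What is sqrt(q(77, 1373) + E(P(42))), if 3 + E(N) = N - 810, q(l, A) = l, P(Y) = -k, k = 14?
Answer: 5*I*sqrt(30) ≈ 27.386*I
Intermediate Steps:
P(Y) = -14 (P(Y) = -1*14 = -14)
E(N) = -813 + N (E(N) = -3 + (N - 810) = -3 + (-810 + N) = -813 + N)
sqrt(q(77, 1373) + E(P(42))) = sqrt(77 + (-813 - 14)) = sqrt(77 - 827) = sqrt(-750) = 5*I*sqrt(30)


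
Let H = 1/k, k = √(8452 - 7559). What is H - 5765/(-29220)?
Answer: 1153/5844 + √893/893 ≈ 0.23076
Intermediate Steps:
k = √893 ≈ 29.883
H = √893/893 (H = 1/(√893) = √893/893 ≈ 0.033464)
H - 5765/(-29220) = √893/893 - 5765/(-29220) = √893/893 - 5765*(-1)/29220 = √893/893 - 1*(-1153/5844) = √893/893 + 1153/5844 = 1153/5844 + √893/893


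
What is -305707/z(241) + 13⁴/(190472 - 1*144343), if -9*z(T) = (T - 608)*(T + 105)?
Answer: -123290890925/5857552678 ≈ -21.048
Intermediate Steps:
z(T) = -(-608 + T)*(105 + T)/9 (z(T) = -(T - 608)*(T + 105)/9 = -(-608 + T)*(105 + T)/9)
-305707/z(241) + 13⁴/(190472 - 1*144343) = -305707/(21280/3 - ⅑*241² + (503/9)*241) + 13⁴/(190472 - 1*144343) = -305707/(21280/3 - ⅑*58081 + 121223/9) + 28561/(190472 - 144343) = -305707/(21280/3 - 58081/9 + 121223/9) + 28561/46129 = -305707/126982/9 + 28561*(1/46129) = -305707*9/126982 + 28561/46129 = -2751363/126982 + 28561/46129 = -123290890925/5857552678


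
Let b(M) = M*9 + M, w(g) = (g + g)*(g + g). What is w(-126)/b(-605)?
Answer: -31752/3025 ≈ -10.497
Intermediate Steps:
w(g) = 4*g**2 (w(g) = (2*g)*(2*g) = 4*g**2)
b(M) = 10*M (b(M) = 9*M + M = 10*M)
w(-126)/b(-605) = (4*(-126)**2)/((10*(-605))) = (4*15876)/(-6050) = 63504*(-1/6050) = -31752/3025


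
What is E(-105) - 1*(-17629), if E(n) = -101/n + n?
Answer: 1840121/105 ≈ 17525.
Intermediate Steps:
E(n) = n - 101/n
E(-105) - 1*(-17629) = (-105 - 101/(-105)) - 1*(-17629) = (-105 - 101*(-1/105)) + 17629 = (-105 + 101/105) + 17629 = -10924/105 + 17629 = 1840121/105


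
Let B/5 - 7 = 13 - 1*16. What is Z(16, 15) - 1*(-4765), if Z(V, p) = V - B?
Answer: 4761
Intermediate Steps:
B = 20 (B = 35 + 5*(13 - 1*16) = 35 + 5*(13 - 16) = 35 + 5*(-3) = 35 - 15 = 20)
Z(V, p) = -20 + V (Z(V, p) = V - 1*20 = V - 20 = -20 + V)
Z(16, 15) - 1*(-4765) = (-20 + 16) - 1*(-4765) = -4 + 4765 = 4761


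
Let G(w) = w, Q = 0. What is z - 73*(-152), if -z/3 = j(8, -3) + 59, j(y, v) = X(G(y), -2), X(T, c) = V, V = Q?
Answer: 10919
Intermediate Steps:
V = 0
X(T, c) = 0
j(y, v) = 0
z = -177 (z = -3*(0 + 59) = -3*59 = -177)
z - 73*(-152) = -177 - 73*(-152) = -177 + 11096 = 10919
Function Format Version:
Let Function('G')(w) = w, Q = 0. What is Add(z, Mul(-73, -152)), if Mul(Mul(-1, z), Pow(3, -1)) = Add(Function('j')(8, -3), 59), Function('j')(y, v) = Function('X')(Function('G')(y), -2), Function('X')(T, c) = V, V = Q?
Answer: 10919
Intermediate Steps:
V = 0
Function('X')(T, c) = 0
Function('j')(y, v) = 0
z = -177 (z = Mul(-3, Add(0, 59)) = Mul(-3, 59) = -177)
Add(z, Mul(-73, -152)) = Add(-177, Mul(-73, -152)) = Add(-177, 11096) = 10919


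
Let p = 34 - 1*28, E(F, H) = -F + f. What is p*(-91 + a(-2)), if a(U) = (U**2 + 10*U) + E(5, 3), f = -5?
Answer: -702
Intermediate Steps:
E(F, H) = -5 - F (E(F, H) = -F - 5 = -5 - F)
p = 6 (p = 34 - 28 = 6)
a(U) = -10 + U**2 + 10*U (a(U) = (U**2 + 10*U) + (-5 - 1*5) = (U**2 + 10*U) + (-5 - 5) = (U**2 + 10*U) - 10 = -10 + U**2 + 10*U)
p*(-91 + a(-2)) = 6*(-91 + (-10 + (-2)**2 + 10*(-2))) = 6*(-91 + (-10 + 4 - 20)) = 6*(-91 - 26) = 6*(-117) = -702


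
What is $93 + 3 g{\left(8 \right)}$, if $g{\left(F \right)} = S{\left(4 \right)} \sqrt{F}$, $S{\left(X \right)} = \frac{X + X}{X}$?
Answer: $93 + 12 \sqrt{2} \approx 109.97$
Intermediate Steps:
$S{\left(X \right)} = 2$ ($S{\left(X \right)} = \frac{2 X}{X} = 2$)
$g{\left(F \right)} = 2 \sqrt{F}$
$93 + 3 g{\left(8 \right)} = 93 + 3 \cdot 2 \sqrt{8} = 93 + 3 \cdot 2 \cdot 2 \sqrt{2} = 93 + 3 \cdot 4 \sqrt{2} = 93 + 12 \sqrt{2}$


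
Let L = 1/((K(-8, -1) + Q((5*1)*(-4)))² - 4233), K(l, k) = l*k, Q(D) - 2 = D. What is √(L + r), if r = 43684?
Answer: √746196498143/4133 ≈ 209.01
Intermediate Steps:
Q(D) = 2 + D
K(l, k) = k*l
L = -1/4133 (L = 1/((-1*(-8) + (2 + (5*1)*(-4)))² - 4233) = 1/((8 + (2 + 5*(-4)))² - 4233) = 1/((8 + (2 - 20))² - 4233) = 1/((8 - 18)² - 4233) = 1/((-10)² - 4233) = 1/(100 - 4233) = 1/(-4133) = -1/4133 ≈ -0.00024196)
√(L + r) = √(-1/4133 + 43684) = √(180545971/4133) = √746196498143/4133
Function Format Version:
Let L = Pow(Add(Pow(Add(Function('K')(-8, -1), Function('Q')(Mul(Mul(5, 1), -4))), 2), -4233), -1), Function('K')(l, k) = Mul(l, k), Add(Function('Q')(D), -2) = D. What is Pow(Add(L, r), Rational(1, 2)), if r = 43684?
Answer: Mul(Rational(1, 4133), Pow(746196498143, Rational(1, 2))) ≈ 209.01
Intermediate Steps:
Function('Q')(D) = Add(2, D)
Function('K')(l, k) = Mul(k, l)
L = Rational(-1, 4133) (L = Pow(Add(Pow(Add(Mul(-1, -8), Add(2, Mul(Mul(5, 1), -4))), 2), -4233), -1) = Pow(Add(Pow(Add(8, Add(2, Mul(5, -4))), 2), -4233), -1) = Pow(Add(Pow(Add(8, Add(2, -20)), 2), -4233), -1) = Pow(Add(Pow(Add(8, -18), 2), -4233), -1) = Pow(Add(Pow(-10, 2), -4233), -1) = Pow(Add(100, -4233), -1) = Pow(-4133, -1) = Rational(-1, 4133) ≈ -0.00024196)
Pow(Add(L, r), Rational(1, 2)) = Pow(Add(Rational(-1, 4133), 43684), Rational(1, 2)) = Pow(Rational(180545971, 4133), Rational(1, 2)) = Mul(Rational(1, 4133), Pow(746196498143, Rational(1, 2)))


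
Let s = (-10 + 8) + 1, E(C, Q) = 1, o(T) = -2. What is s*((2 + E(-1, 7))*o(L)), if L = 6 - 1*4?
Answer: 6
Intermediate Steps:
L = 2 (L = 6 - 4 = 2)
s = -1 (s = -2 + 1 = -1)
s*((2 + E(-1, 7))*o(L)) = -(2 + 1)*(-2) = -3*(-2) = -1*(-6) = 6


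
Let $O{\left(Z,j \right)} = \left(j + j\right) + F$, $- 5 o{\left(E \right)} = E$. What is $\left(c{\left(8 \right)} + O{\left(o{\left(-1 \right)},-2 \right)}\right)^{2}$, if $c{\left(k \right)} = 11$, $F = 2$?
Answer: $81$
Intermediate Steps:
$o{\left(E \right)} = - \frac{E}{5}$
$O{\left(Z,j \right)} = 2 + 2 j$ ($O{\left(Z,j \right)} = \left(j + j\right) + 2 = 2 j + 2 = 2 + 2 j$)
$\left(c{\left(8 \right)} + O{\left(o{\left(-1 \right)},-2 \right)}\right)^{2} = \left(11 + \left(2 + 2 \left(-2\right)\right)\right)^{2} = \left(11 + \left(2 - 4\right)\right)^{2} = \left(11 - 2\right)^{2} = 9^{2} = 81$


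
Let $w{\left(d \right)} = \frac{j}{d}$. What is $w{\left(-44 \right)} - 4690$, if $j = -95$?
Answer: $- \frac{206265}{44} \approx -4687.8$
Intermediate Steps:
$w{\left(d \right)} = - \frac{95}{d}$
$w{\left(-44 \right)} - 4690 = - \frac{95}{-44} - 4690 = \left(-95\right) \left(- \frac{1}{44}\right) - 4690 = \frac{95}{44} - 4690 = - \frac{206265}{44}$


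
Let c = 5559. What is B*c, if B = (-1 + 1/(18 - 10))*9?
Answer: -350217/8 ≈ -43777.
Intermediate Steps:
B = -63/8 (B = (-1 + 1/8)*9 = (-1 + ⅛)*9 = -7/8*9 = -63/8 ≈ -7.8750)
B*c = -63/8*5559 = -350217/8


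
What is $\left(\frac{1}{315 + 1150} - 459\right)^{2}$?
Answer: $\frac{452167484356}{2146225} \approx 2.1068 \cdot 10^{5}$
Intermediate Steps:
$\left(\frac{1}{315 + 1150} - 459\right)^{2} = \left(\frac{1}{1465} - 459\right)^{2} = \left(- \frac{672434}{1465}\right)^{2} = \frac{452167484356}{2146225}$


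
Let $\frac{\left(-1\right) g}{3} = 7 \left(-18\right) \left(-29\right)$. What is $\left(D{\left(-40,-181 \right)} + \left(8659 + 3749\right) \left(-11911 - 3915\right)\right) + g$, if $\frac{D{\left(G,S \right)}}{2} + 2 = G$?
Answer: $-196380054$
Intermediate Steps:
$D{\left(G,S \right)} = -4 + 2 G$
$g = -10962$ ($g = - 3 \cdot 7 \left(-18\right) \left(-29\right) = - 3 \left(\left(-126\right) \left(-29\right)\right) = \left(-3\right) 3654 = -10962$)
$\left(D{\left(-40,-181 \right)} + \left(8659 + 3749\right) \left(-11911 - 3915\right)\right) + g = \left(\left(-4 + 2 \left(-40\right)\right) + \left(8659 + 3749\right) \left(-11911 - 3915\right)\right) - 10962 = \left(\left(-4 - 80\right) + 12408 \left(-15826\right)\right) - 10962 = \left(-84 - 196369008\right) - 10962 = -196369092 - 10962 = -196380054$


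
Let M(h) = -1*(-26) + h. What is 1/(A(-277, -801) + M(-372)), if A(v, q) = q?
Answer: -1/1147 ≈ -0.00087184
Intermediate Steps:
M(h) = 26 + h
1/(A(-277, -801) + M(-372)) = 1/(-801 + (26 - 372)) = 1/(-801 - 346) = 1/(-1147) = -1/1147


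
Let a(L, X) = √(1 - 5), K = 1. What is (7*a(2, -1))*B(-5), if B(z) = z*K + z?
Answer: -140*I ≈ -140.0*I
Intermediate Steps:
a(L, X) = 2*I (a(L, X) = √(-4) = 2*I)
B(z) = 2*z (B(z) = z*1 + z = z + z = 2*z)
(7*a(2, -1))*B(-5) = (7*(2*I))*(2*(-5)) = (14*I)*(-10) = -140*I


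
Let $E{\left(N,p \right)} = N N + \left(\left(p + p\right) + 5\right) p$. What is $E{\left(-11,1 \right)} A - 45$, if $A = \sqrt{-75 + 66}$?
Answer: $-45 + 384 i \approx -45.0 + 384.0 i$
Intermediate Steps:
$A = 3 i$ ($A = \sqrt{-9} = 3 i \approx 3.0 i$)
$E{\left(N,p \right)} = N^{2} + p \left(5 + 2 p\right)$ ($E{\left(N,p \right)} = N^{2} + \left(2 p + 5\right) p = N^{2} + \left(5 + 2 p\right) p = N^{2} + p \left(5 + 2 p\right)$)
$E{\left(-11,1 \right)} A - 45 = \left(\left(-11\right)^{2} + 2 \cdot 1^{2} + 5 \cdot 1\right) 3 i - 45 = \left(121 + 2 \cdot 1 + 5\right) 3 i - 45 = \left(121 + 2 + 5\right) 3 i - 45 = 128 \cdot 3 i - 45 = 384 i - 45 = -45 + 384 i$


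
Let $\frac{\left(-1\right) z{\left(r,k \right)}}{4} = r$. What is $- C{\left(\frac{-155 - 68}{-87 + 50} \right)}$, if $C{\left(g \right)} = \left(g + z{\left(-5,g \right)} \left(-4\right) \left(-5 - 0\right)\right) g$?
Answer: $- \frac{3350129}{1369} \approx -2447.1$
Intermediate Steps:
$z{\left(r,k \right)} = - 4 r$
$C{\left(g \right)} = g \left(400 + g\right)$ ($C{\left(g \right)} = \left(g + \left(-4\right) \left(-5\right) \left(-4\right) \left(-5 - 0\right)\right) g = \left(g + 20 \left(-4\right) \left(-5 + 0\right)\right) g = \left(g - -400\right) g = \left(g + 400\right) g = \left(400 + g\right) g = g \left(400 + g\right)$)
$- C{\left(\frac{-155 - 68}{-87 + 50} \right)} = - \frac{-155 - 68}{-87 + 50} \left(400 + \frac{-155 - 68}{-87 + 50}\right) = - - \frac{223}{-37} \left(400 - \frac{223}{-37}\right) = - \left(-223\right) \left(- \frac{1}{37}\right) \left(400 - - \frac{223}{37}\right) = - \frac{223 \left(400 + \frac{223}{37}\right)}{37} = - \frac{223 \cdot 15023}{37 \cdot 37} = \left(-1\right) \frac{3350129}{1369} = - \frac{3350129}{1369}$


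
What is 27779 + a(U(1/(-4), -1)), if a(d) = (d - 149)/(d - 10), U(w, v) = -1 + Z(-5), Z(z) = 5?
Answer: 166819/6 ≈ 27803.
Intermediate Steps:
U(w, v) = 4 (U(w, v) = -1 + 5 = 4)
a(d) = (-149 + d)/(-10 + d)
27779 + a(U(1/(-4), -1)) = 27779 + (-149 + 4)/(-10 + 4) = 27779 - 145/(-6) = 27779 - ⅙*(-145) = 27779 + 145/6 = 166819/6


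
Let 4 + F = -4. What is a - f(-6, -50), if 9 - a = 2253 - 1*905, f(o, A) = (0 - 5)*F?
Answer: -1379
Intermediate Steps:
F = -8 (F = -4 - 4 = -8)
f(o, A) = 40 (f(o, A) = (0 - 5)*(-8) = -5*(-8) = 40)
a = -1339 (a = 9 - (2253 - 1*905) = 9 - (2253 - 905) = 9 - 1*1348 = 9 - 1348 = -1339)
a - f(-6, -50) = -1339 - 1*40 = -1339 - 40 = -1379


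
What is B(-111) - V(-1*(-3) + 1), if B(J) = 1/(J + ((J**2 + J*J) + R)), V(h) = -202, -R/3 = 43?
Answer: 4929205/24402 ≈ 202.00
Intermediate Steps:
R = -129 (R = -3*43 = -129)
B(J) = 1/(-129 + J + 2*J**2) (B(J) = 1/(J + ((J**2 + J*J) - 129)) = 1/(J + ((J**2 + J**2) - 129)) = 1/(J + (2*J**2 - 129)) = 1/(J + (-129 + 2*J**2)) = 1/(-129 + J + 2*J**2))
B(-111) - V(-1*(-3) + 1) = 1/(-129 - 111 + 2*(-111)**2) - 1*(-202) = 1/(-129 - 111 + 2*12321) + 202 = 1/(-129 - 111 + 24642) + 202 = 1/24402 + 202 = 4929205/24402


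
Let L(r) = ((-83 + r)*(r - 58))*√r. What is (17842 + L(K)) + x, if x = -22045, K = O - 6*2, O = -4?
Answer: -4203 + 29304*I ≈ -4203.0 + 29304.0*I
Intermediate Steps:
K = -16 (K = -4 - 6*2 = -4 - 12 = -16)
L(r) = √r*(-83 + r)*(-58 + r) (L(r) = ((-83 + r)*(-58 + r))*√r = √r*(-83 + r)*(-58 + r))
(17842 + L(K)) + x = (17842 + √(-16)*(4814 + (-16)² - 141*(-16))) - 22045 = (17842 + (4*I)*(4814 + 256 + 2256)) - 22045 = (17842 + (4*I)*7326) - 22045 = (17842 + 29304*I) - 22045 = -4203 + 29304*I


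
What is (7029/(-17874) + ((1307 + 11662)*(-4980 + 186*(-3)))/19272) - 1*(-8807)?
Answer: 1472928985/289956 ≈ 5079.8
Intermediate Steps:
(7029/(-17874) + ((1307 + 11662)*(-4980 + 186*(-3)))/19272) - 1*(-8807) = (7029*(-1/17874) + (12969*(-4980 - 558))*(1/19272)) + 8807 = (-781/1986 + (12969*(-5538))*(1/19272)) + 8807 = (-781/1986 - 71822322*1/19272) + 8807 = (-781/1986 - 1088217/292) + 8807 = -1080713507/289956 + 8807 = 1472928985/289956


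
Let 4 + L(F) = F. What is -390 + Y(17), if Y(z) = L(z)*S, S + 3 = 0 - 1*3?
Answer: -468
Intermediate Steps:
L(F) = -4 + F
S = -6 (S = -3 + (0 - 1*3) = -3 + (0 - 3) = -3 - 3 = -6)
Y(z) = 24 - 6*z (Y(z) = (-4 + z)*(-6) = 24 - 6*z)
-390 + Y(17) = -390 + (24 - 6*17) = -390 + (24 - 102) = -390 - 78 = -468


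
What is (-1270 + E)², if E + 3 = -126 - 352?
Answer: 3066001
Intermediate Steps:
E = -481 (E = -3 + (-126 - 352) = -3 - 478 = -481)
(-1270 + E)² = (-1270 - 481)² = (-1751)² = 3066001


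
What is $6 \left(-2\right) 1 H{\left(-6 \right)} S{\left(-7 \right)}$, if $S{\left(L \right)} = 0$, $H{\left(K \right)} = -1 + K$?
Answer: $0$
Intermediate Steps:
$6 \left(-2\right) 1 H{\left(-6 \right)} S{\left(-7 \right)} = 6 \left(-2\right) 1 \left(-1 - 6\right) 0 = \left(-12\right) 1 \left(-7\right) 0 = \left(-12\right) \left(-7\right) 0 = 84 \cdot 0 = 0$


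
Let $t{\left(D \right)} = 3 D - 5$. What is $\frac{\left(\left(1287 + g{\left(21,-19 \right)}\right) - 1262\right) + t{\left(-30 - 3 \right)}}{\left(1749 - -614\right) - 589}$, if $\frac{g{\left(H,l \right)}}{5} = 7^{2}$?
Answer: $\frac{83}{887} \approx 0.093574$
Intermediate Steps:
$g{\left(H,l \right)} = 245$ ($g{\left(H,l \right)} = 5 \cdot 7^{2} = 5 \cdot 49 = 245$)
$t{\left(D \right)} = -5 + 3 D$
$\frac{\left(\left(1287 + g{\left(21,-19 \right)}\right) - 1262\right) + t{\left(-30 - 3 \right)}}{\left(1749 - -614\right) - 589} = \frac{\left(\left(1287 + 245\right) - 1262\right) + \left(-5 + 3 \left(-30 - 3\right)\right)}{\left(1749 - -614\right) - 589} = \frac{\left(1532 - 1262\right) + \left(-5 + 3 \left(-33\right)\right)}{\left(1749 + 614\right) - 589} = \frac{270 - 104}{2363 - 589} = \frac{270 - 104}{1774} = 166 \cdot \frac{1}{1774} = \frac{83}{887}$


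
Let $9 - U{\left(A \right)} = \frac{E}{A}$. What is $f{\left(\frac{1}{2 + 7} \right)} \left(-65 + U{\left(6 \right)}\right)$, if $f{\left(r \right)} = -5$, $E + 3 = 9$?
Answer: $285$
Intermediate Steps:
$E = 6$ ($E = -3 + 9 = 6$)
$U{\left(A \right)} = 9 - \frac{6}{A}$
$f{\left(\frac{1}{2 + 7} \right)} \left(-65 + U{\left(6 \right)}\right) = - 5 \left(-65 + \left(9 - \frac{6}{6}\right)\right) = - 5 \left(-65 + \left(9 - 1\right)\right) = - 5 \left(-65 + 8\right) = \left(-5\right) \left(-57\right) = 285$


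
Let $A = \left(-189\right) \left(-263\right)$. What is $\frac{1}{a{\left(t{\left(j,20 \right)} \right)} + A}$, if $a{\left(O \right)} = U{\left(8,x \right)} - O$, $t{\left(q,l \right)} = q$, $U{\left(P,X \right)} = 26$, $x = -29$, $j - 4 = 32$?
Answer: $\frac{1}{49697} \approx 2.0122 \cdot 10^{-5}$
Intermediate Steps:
$j = 36$ ($j = 4 + 32 = 36$)
$a{\left(O \right)} = 26 - O$
$A = 49707$
$\frac{1}{a{\left(t{\left(j,20 \right)} \right)} + A} = \frac{1}{\left(26 - 36\right) + 49707} = \frac{1}{-10 + 49707} = \frac{1}{49697}$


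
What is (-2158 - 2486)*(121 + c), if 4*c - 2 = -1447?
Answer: 1115721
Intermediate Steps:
c = -1445/4 (c = 1/2 + (1/4)*(-1447) = 1/2 - 1447/4 = -1445/4 ≈ -361.25)
(-2158 - 2486)*(121 + c) = (-2158 - 2486)*(121 - 1445/4) = -4644*(-961/4) = 1115721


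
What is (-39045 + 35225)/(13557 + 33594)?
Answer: -3820/47151 ≈ -0.081016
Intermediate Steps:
(-39045 + 35225)/(13557 + 33594) = -3820/47151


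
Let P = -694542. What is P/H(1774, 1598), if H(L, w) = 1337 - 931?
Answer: -347271/203 ≈ -1710.7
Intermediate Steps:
H(L, w) = 406
P/H(1774, 1598) = -694542/406 = -694542*1/406 = -347271/203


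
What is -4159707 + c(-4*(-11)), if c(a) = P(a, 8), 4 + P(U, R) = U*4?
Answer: -4159535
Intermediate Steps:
P(U, R) = -4 + 4*U (P(U, R) = -4 + U*4 = -4 + 4*U)
c(a) = -4 + 4*a
-4159707 + c(-4*(-11)) = -4159707 + (-4 + 4*(-4*(-11))) = -4159707 + (-4 + 4*44) = -4159707 + (-4 + 176) = -4159707 + 172 = -4159535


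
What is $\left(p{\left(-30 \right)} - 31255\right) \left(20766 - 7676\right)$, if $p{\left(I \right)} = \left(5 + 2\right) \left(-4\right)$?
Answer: $-409494470$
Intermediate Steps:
$p{\left(I \right)} = -28$ ($p{\left(I \right)} = 7 \left(-4\right) = -28$)
$\left(p{\left(-30 \right)} - 31255\right) \left(20766 - 7676\right) = \left(-28 - 31255\right) \left(20766 - 7676\right) = \left(-31283\right) 13090 = -409494470$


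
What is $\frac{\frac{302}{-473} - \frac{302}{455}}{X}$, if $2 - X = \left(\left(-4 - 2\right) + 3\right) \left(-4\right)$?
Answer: $\frac{140128}{1076075} \approx 0.13022$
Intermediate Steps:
$X = -10$ ($X = 2 - \left(\left(-4 - 2\right) + 3\right) \left(-4\right) = 2 - \left(-6 + 3\right) \left(-4\right) = 2 - \left(-3\right) \left(-4\right) = 2 - 12 = -10$)
$\frac{\frac{302}{-473} - \frac{302}{455}}{X} = \frac{\frac{302}{-473} - \frac{302}{455}}{-10} = \left(302 \left(- \frac{1}{473}\right) - \frac{302}{455}\right) \left(- \frac{1}{10}\right) = \left(- \frac{302}{473} - \frac{302}{455}\right) \left(- \frac{1}{10}\right) = \left(- \frac{280256}{215215}\right) \left(- \frac{1}{10}\right) = \frac{140128}{1076075}$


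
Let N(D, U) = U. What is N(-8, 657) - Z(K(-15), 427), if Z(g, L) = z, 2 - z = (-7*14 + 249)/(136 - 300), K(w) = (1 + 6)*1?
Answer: 107269/164 ≈ 654.08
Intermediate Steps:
K(w) = 7 (K(w) = 7*1 = 7)
z = 479/164 (z = 2 - (-7*14 + 249)/(136 - 300) = 2 - (-98 + 249)/(-164) = 2 - 151*(-1)/164 = 2 - 1*(-151/164) = 2 + 151/164 = 479/164 ≈ 2.9207)
Z(g, L) = 479/164
N(-8, 657) - Z(K(-15), 427) = 657 - 1*479/164 = 657 - 479/164 = 107269/164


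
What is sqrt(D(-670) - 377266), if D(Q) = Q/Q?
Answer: I*sqrt(377265) ≈ 614.22*I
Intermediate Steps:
D(Q) = 1
sqrt(D(-670) - 377266) = sqrt(1 - 377266) = sqrt(-377265) = I*sqrt(377265)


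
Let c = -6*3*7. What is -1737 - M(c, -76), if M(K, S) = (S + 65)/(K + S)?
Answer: -350885/202 ≈ -1737.1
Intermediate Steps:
c = -126 (c = -18*7 = -126)
M(K, S) = (65 + S)/(K + S)
-1737 - M(c, -76) = -1737 - (65 - 76)/(-126 - 76) = -1737 - (-11)/(-202) = -1737 - (-1)*(-11)/202 = -1737 - 1*11/202 = -1737 - 11/202 = -350885/202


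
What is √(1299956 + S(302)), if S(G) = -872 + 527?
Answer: √1299611 ≈ 1140.0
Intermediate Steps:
S(G) = -345
√(1299956 + S(302)) = √(1299956 - 345) = √1299611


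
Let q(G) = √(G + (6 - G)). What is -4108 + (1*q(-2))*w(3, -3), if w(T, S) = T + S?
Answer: -4108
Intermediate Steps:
q(G) = √6
w(T, S) = S + T
-4108 + (1*q(-2))*w(3, -3) = -4108 + (1*√6)*(-3 + 3) = -4108 + √6*0 = -4108 + 0 = -4108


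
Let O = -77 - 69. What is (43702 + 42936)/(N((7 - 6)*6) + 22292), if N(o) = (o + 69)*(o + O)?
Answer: 43319/5896 ≈ 7.3472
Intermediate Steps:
O = -146
N(o) = (-146 + o)*(69 + o) (N(o) = (o + 69)*(o - 146) = (69 + o)*(-146 + o) = (-146 + o)*(69 + o))
(43702 + 42936)/(N((7 - 6)*6) + 22292) = (43702 + 42936)/((-10074 + ((7 - 6)*6)² - 77*(7 - 6)*6) + 22292) = 86638/((-10074 + (1*6)² - 77*6) + 22292) = 86638/((-10074 + 6² - 77*6) + 22292) = 86638/((-10074 + 36 - 462) + 22292) = 86638/(-10500 + 22292) = 86638/11792 = 86638*(1/11792) = 43319/5896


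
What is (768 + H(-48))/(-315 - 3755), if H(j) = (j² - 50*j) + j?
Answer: -2712/2035 ≈ -1.3327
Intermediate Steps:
H(j) = j² - 49*j
(768 + H(-48))/(-315 - 3755) = (768 - 48*(-49 - 48))/(-315 - 3755) = (768 - 48*(-97))/(-4070) = (768 + 4656)*(-1/4070) = 5424*(-1/4070) = -2712/2035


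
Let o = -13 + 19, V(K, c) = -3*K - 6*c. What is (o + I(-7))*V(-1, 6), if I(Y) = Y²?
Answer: -1815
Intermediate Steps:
V(K, c) = -6*c - 3*K
o = 6
(o + I(-7))*V(-1, 6) = (6 + (-7)²)*(-6*6 - 3*(-1)) = (6 + 49)*(-36 + 3) = 55*(-33) = -1815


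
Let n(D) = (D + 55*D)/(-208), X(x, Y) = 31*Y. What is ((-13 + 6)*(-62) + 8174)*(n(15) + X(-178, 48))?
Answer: 166061232/13 ≈ 1.2774e+7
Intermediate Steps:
n(D) = -7*D/26 (n(D) = (56*D)*(-1/208) = -7*D/26)
((-13 + 6)*(-62) + 8174)*(n(15) + X(-178, 48)) = ((-13 + 6)*(-62) + 8174)*(-7/26*15 + 31*48) = (-7*(-62) + 8174)*(-105/26 + 1488) = (434 + 8174)*(38583/26) = 8608*(38583/26) = 166061232/13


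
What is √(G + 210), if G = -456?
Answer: I*√246 ≈ 15.684*I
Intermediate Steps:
√(G + 210) = √(-456 + 210) = √(-246) = I*√246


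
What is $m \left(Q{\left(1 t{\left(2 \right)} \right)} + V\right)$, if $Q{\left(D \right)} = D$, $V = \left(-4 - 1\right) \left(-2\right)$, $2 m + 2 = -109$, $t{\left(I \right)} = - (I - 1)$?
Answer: $- \frac{999}{2} \approx -499.5$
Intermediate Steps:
$t{\left(I \right)} = 1 - I$ ($t{\left(I \right)} = - (-1 + I) = 1 - I$)
$m = - \frac{111}{2}$ ($m = -1 + \frac{1}{2} \left(-109\right) = -1 - \frac{109}{2} = - \frac{111}{2} \approx -55.5$)
$V = 10$ ($V = \left(-5\right) \left(-2\right) = 10$)
$m \left(Q{\left(1 t{\left(2 \right)} \right)} + V\right) = - \frac{111 \left(1 \left(1 - 2\right) + 10\right)}{2} = - \frac{111 \left(1 \left(-1\right) + 10\right)}{2} = - \frac{111 \left(-1 + 10\right)}{2} = \left(- \frac{111}{2}\right) 9 = - \frac{999}{2}$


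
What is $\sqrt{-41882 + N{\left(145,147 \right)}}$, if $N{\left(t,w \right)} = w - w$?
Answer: $i \sqrt{41882} \approx 204.65 i$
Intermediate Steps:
$N{\left(t,w \right)} = 0$
$\sqrt{-41882 + N{\left(145,147 \right)}} = \sqrt{-41882 + 0} = \sqrt{-41882} = i \sqrt{41882}$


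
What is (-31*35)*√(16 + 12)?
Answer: -2170*√7 ≈ -5741.3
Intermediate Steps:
(-31*35)*√(16 + 12) = -2170*√7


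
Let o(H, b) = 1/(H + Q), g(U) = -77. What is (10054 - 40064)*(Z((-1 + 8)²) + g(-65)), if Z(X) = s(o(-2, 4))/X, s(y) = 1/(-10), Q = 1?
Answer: 113230731/49 ≈ 2.3108e+6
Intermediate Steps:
o(H, b) = 1/(1 + H) (o(H, b) = 1/(H + 1) = 1/(1 + H))
s(y) = -⅒
Z(X) = -1/(10*X)
(10054 - 40064)*(Z((-1 + 8)²) + g(-65)) = (10054 - 40064)*(-1/(10*(-1 + 8)²) - 77) = -30010*(-1/(10*(7²)) - 77) = -30010*(-⅒/49 - 77) = -30010*(-⅒*1/49 - 77) = -30010*(-1/490 - 77) = -30010*(-37731/490) = 113230731/49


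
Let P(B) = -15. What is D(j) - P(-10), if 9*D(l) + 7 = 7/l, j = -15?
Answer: 1913/135 ≈ 14.170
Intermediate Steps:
D(l) = -7/9 + 7/(9*l) (D(l) = -7/9 + (7/l)/9 = -7/9 + 7/(9*l))
D(j) - P(-10) = (7/9)*(1 - 1*(-15))/(-15) - 1*(-15) = (7/9)*(-1/15)*(1 + 15) + 15 = (7/9)*(-1/15)*16 + 15 = -112/135 + 15 = 1913/135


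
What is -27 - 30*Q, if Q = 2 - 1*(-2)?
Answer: -147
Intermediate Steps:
Q = 4 (Q = 2 + 2 = 4)
-27 - 30*Q = -27 - 30*4 = -27 - 120 = -147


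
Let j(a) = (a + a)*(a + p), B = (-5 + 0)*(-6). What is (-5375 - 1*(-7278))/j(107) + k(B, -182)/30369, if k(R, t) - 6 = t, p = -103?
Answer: 57641551/25995864 ≈ 2.2173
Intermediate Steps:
B = 30 (B = -5*(-6) = 30)
k(R, t) = 6 + t
j(a) = 2*a*(-103 + a) (j(a) = (a + a)*(a - 103) = (2*a)*(-103 + a) = 2*a*(-103 + a))
(-5375 - 1*(-7278))/j(107) + k(B, -182)/30369 = (-5375 - 1*(-7278))/((2*107*(-103 + 107))) + (6 - 182)/30369 = (-5375 + 7278)/((2*107*4)) - 176*1/30369 = 1903/856 - 176/30369 = 57641551/25995864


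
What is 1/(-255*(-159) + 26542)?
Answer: 1/67087 ≈ 1.4906e-5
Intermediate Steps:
1/(-255*(-159) + 26542) = 1/(40545 + 26542) = 1/67087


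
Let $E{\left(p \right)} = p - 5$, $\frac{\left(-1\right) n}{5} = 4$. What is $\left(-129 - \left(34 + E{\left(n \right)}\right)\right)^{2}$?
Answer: $19044$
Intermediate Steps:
$n = -20$ ($n = \left(-5\right) 4 = -20$)
$E{\left(p \right)} = -5 + p$
$\left(-129 - \left(34 + E{\left(n \right)}\right)\right)^{2} = \left(-129 - 9\right)^{2} = \left(-138\right)^{2} = 19044$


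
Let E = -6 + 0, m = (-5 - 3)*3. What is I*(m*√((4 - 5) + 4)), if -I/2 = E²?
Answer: 1728*√3 ≈ 2993.0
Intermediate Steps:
m = -24 (m = -8*3 = -24)
E = -6
I = -72 (I = -2*(-6)² = -2*36 = -72)
I*(m*√((4 - 5) + 4)) = -(-1728)*√((4 - 5) + 4) = -(-1728)*√(-1 + 4) = -(-1728)*√3 = 1728*√3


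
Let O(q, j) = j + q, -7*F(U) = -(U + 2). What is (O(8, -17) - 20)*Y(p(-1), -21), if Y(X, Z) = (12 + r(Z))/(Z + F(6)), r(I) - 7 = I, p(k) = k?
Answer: -406/139 ≈ -2.9209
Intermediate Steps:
r(I) = 7 + I
F(U) = 2/7 + U/7 (F(U) = -(-1)*(U + 2)/7 = -(-1)*(2 + U)/7 = -(-2 - U)/7 = 2/7 + U/7)
Y(X, Z) = (19 + Z)/(8/7 + Z) (Y(X, Z) = (12 + (7 + Z))/(Z + (2/7 + (1/7)*6)) = (19 + Z)/(Z + (2/7 + 6/7)) = (19 + Z)/(Z + 8/7) = (19 + Z)/(8/7 + Z))
(O(8, -17) - 20)*Y(p(-1), -21) = ((-17 + 8) - 20)*(7*(19 - 21)/(8 + 7*(-21))) = (-9 - 20)*(7*(-2)/(8 - 147)) = -203*(-2)/(-139) = -203*(-1)*(-2)/139 = -29*14/139 = -406/139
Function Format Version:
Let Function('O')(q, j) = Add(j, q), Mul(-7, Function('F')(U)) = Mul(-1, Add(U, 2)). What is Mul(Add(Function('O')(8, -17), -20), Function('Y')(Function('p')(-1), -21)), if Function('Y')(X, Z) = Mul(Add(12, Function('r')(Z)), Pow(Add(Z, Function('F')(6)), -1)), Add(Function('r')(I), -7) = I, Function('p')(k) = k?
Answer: Rational(-406, 139) ≈ -2.9209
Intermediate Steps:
Function('r')(I) = Add(7, I)
Function('F')(U) = Add(Rational(2, 7), Mul(Rational(1, 7), U)) (Function('F')(U) = Mul(Rational(-1, 7), Mul(-1, Add(U, 2))) = Mul(Rational(-1, 7), Mul(-1, Add(2, U))) = Mul(Rational(-1, 7), Add(-2, Mul(-1, U))) = Add(Rational(2, 7), Mul(Rational(1, 7), U)))
Function('Y')(X, Z) = Mul(Pow(Add(Rational(8, 7), Z), -1), Add(19, Z)) (Function('Y')(X, Z) = Mul(Add(12, Add(7, Z)), Pow(Add(Z, Add(Rational(2, 7), Mul(Rational(1, 7), 6))), -1)) = Mul(Add(19, Z), Pow(Add(Z, Add(Rational(2, 7), Rational(6, 7))), -1)) = Mul(Add(19, Z), Pow(Add(Z, Rational(8, 7)), -1)) = Mul(Add(19, Z), Pow(Add(Rational(8, 7), Z), -1)) = Mul(Pow(Add(Rational(8, 7), Z), -1), Add(19, Z)))
Mul(Add(Function('O')(8, -17), -20), Function('Y')(Function('p')(-1), -21)) = Mul(Add(Add(-17, 8), -20), Mul(7, Pow(Add(8, Mul(7, -21)), -1), Add(19, -21))) = Mul(Add(-9, -20), Mul(7, Pow(Add(8, -147), -1), -2)) = Mul(-29, Mul(7, Pow(-139, -1), -2)) = Mul(-29, Mul(7, Rational(-1, 139), -2)) = Mul(-29, Rational(14, 139)) = Rational(-406, 139)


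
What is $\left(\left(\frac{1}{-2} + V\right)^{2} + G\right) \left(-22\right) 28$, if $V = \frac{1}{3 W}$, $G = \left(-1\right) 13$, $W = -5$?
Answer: $\frac{1757294}{225} \approx 7810.2$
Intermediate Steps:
$G = -13$
$V = - \frac{1}{15}$ ($V = \frac{1}{3 \left(-5\right)} = \frac{1}{-15} = - \frac{1}{15} \approx -0.066667$)
$\left(\left(\frac{1}{-2} + V\right)^{2} + G\right) \left(-22\right) 28 = \left(\left(\frac{1}{-2} - \frac{1}{15}\right)^{2} - 13\right) \left(-22\right) 28 = \left(\left(- \frac{1}{2} - \frac{1}{15}\right)^{2} - 13\right) \left(-22\right) 28 = \left(\left(- \frac{17}{30}\right)^{2} - 13\right) \left(-22\right) 28 = \left(\frac{289}{900} - 13\right) \left(-22\right) 28 = \left(- \frac{11411}{900}\right) \left(-22\right) 28 = \frac{125521}{450} \cdot 28 = \frac{1757294}{225}$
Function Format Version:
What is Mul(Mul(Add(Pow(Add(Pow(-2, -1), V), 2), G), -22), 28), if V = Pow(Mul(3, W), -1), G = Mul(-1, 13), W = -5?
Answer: Rational(1757294, 225) ≈ 7810.2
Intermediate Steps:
G = -13
V = Rational(-1, 15) (V = Pow(Mul(3, -5), -1) = Pow(-15, -1) = Rational(-1, 15) ≈ -0.066667)
Mul(Mul(Add(Pow(Add(Pow(-2, -1), V), 2), G), -22), 28) = Mul(Mul(Add(Pow(Add(Pow(-2, -1), Rational(-1, 15)), 2), -13), -22), 28) = Mul(Mul(Add(Pow(Add(Rational(-1, 2), Rational(-1, 15)), 2), -13), -22), 28) = Mul(Mul(Add(Pow(Rational(-17, 30), 2), -13), -22), 28) = Mul(Mul(Add(Rational(289, 900), -13), -22), 28) = Mul(Mul(Rational(-11411, 900), -22), 28) = Mul(Rational(125521, 450), 28) = Rational(1757294, 225)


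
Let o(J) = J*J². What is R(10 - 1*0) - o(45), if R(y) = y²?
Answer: -91025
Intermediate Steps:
o(J) = J³
R(10 - 1*0) - o(45) = (10 - 1*0)² - 1*45³ = (10 + 0)² - 1*91125 = 10² - 91125 = 100 - 91125 = -91025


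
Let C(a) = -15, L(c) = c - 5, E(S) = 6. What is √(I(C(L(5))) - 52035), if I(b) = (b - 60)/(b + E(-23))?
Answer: 4*I*√29265/3 ≈ 228.09*I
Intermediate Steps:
L(c) = -5 + c
I(b) = (-60 + b)/(6 + b) (I(b) = (b - 60)/(b + 6) = (-60 + b)/(6 + b))
√(I(C(L(5))) - 52035) = √((-60 - 15)/(6 - 15) - 52035) = √(-75/(-9) - 52035) = √(-⅑*(-75) - 52035) = √(25/3 - 52035) = √(-156080/3) = 4*I*√29265/3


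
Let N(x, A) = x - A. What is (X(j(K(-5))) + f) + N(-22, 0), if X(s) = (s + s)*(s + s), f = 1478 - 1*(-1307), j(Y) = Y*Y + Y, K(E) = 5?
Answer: 6363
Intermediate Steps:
j(Y) = Y + Y² (j(Y) = Y² + Y = Y + Y²)
f = 2785 (f = 1478 + 1307 = 2785)
X(s) = 4*s² (X(s) = (2*s)*(2*s) = 4*s²)
(X(j(K(-5))) + f) + N(-22, 0) = (4*(5*(1 + 5))² + 2785) + (-22 - 1*0) = (4*(5*6)² + 2785) + (-22 + 0) = (4*30² + 2785) - 22 = (4*900 + 2785) - 22 = (3600 + 2785) - 22 = 6385 - 22 = 6363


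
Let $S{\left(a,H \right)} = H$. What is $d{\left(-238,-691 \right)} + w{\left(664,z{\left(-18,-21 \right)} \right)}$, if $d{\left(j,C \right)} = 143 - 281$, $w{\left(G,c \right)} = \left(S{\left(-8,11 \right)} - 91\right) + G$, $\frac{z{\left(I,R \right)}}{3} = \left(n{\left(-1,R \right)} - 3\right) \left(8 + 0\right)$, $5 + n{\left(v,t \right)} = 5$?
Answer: $446$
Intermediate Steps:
$n{\left(v,t \right)} = 0$ ($n{\left(v,t \right)} = -5 + 5 = 0$)
$z{\left(I,R \right)} = -72$ ($z{\left(I,R \right)} = 3 \left(0 - 3\right) \left(8 + 0\right) = 3 \left(\left(-3\right) 8\right) = 3 \left(-24\right) = -72$)
$w{\left(G,c \right)} = -80 + G$ ($w{\left(G,c \right)} = \left(11 - 91\right) + G = -80 + G$)
$d{\left(j,C \right)} = -138$
$d{\left(-238,-691 \right)} + w{\left(664,z{\left(-18,-21 \right)} \right)} = -138 + \left(-80 + 664\right) = -138 + 584 = 446$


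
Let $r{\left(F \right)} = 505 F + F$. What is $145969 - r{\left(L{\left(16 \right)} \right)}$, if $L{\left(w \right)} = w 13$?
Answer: $40721$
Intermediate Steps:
$L{\left(w \right)} = 13 w$
$r{\left(F \right)} = 506 F$
$145969 - r{\left(L{\left(16 \right)} \right)} = 145969 - 506 \cdot 13 \cdot 16 = 145969 - 506 \cdot 208 = 145969 - 105248 = 40721$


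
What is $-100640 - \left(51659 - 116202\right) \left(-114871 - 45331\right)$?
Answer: $-10340018326$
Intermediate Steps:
$-100640 - \left(51659 - 116202\right) \left(-114871 - 45331\right) = -100640 - \left(51659 - 116202\right) \left(-160202\right) = -100640 - \left(-64543\right) \left(-160202\right) = -100640 - 10339917686 = -10340018326$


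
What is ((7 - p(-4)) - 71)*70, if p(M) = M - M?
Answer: -4480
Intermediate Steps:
p(M) = 0
((7 - p(-4)) - 71)*70 = ((7 - 1*0) - 71)*70 = ((7 + 0) - 71)*70 = (7 - 71)*70 = -64*70 = -4480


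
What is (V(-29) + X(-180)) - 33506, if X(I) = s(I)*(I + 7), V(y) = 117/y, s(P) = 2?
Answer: -981825/29 ≈ -33856.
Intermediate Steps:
X(I) = 14 + 2*I (X(I) = 2*(I + 7) = 2*(7 + I) = 14 + 2*I)
(V(-29) + X(-180)) - 33506 = (117/(-29) + (14 + 2*(-180))) - 33506 = (117*(-1/29) + (14 - 360)) - 33506 = (-117/29 - 346) - 33506 = -10151/29 - 33506 = -981825/29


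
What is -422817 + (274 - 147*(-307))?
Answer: -377414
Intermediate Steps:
-422817 + (274 - 147*(-307)) = -422817 + (274 + 45129) = -422817 + 45403 = -377414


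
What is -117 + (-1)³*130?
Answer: -247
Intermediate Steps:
-117 + (-1)³*130 = -117 - 1*130 = -117 - 130 = -247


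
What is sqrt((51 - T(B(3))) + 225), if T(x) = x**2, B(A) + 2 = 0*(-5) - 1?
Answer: sqrt(267) ≈ 16.340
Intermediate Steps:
B(A) = -3 (B(A) = -2 + (0*(-5) - 1) = -2 + (0 - 1) = -2 - 1 = -3)
sqrt((51 - T(B(3))) + 225) = sqrt((51 - 1*(-3)**2) + 225) = sqrt((51 - 1*9) + 225) = sqrt((51 - 9) + 225) = sqrt(42 + 225) = sqrt(267)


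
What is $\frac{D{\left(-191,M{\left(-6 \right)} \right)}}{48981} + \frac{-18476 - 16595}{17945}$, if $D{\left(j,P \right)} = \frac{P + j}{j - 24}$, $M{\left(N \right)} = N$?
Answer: $- \frac{14773047392}{7559090787} \approx -1.9543$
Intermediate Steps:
$D{\left(j,P \right)} = \frac{P + j}{-24 + j}$
$\frac{D{\left(-191,M{\left(-6 \right)} \right)}}{48981} + \frac{-18476 - 16595}{17945} = \frac{\frac{1}{-24 - 191} \left(-6 - 191\right)}{48981} + \frac{-18476 - 16595}{17945} = \frac{1}{-215} \left(-197\right) \frac{1}{48981} + \left(-18476 - 16595\right) \frac{1}{17945} = \left(- \frac{1}{215}\right) \left(-197\right) \frac{1}{48981} - \frac{35071}{17945} = \frac{197}{215} \cdot \frac{1}{48981} - \frac{35071}{17945} = \frac{197}{10530915} - \frac{35071}{17945} = - \frac{14773047392}{7559090787}$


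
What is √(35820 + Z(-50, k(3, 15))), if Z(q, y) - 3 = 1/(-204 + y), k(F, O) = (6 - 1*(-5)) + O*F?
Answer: √196166711/74 ≈ 189.27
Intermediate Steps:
k(F, O) = 11 + F*O (k(F, O) = (6 + 5) + F*O = 11 + F*O)
Z(q, y) = 3 + 1/(-204 + y)
√(35820 + Z(-50, k(3, 15))) = √(35820 + (-611 + 3*(11 + 3*15))/(-204 + (11 + 3*15))) = √(35820 + (-611 + 3*(11 + 45))/(-204 + (11 + 45))) = √(35820 + (-611 + 3*56)/(-204 + 56)) = √(35820 + (-611 + 168)/(-148)) = √(35820 - 1/148*(-443)) = √(35820 + 443/148) = √(5301803/148) = √196166711/74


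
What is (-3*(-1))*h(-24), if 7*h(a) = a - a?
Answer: 0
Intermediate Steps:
h(a) = 0 (h(a) = (a - a)/7 = (⅐)*0 = 0)
(-3*(-1))*h(-24) = -3*(-1)*0 = 3*0 = 0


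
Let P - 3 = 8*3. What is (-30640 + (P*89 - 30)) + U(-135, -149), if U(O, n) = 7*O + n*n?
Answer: -7011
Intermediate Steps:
U(O, n) = n² + 7*O (U(O, n) = 7*O + n² = n² + 7*O)
P = 27 (P = 3 + 8*3 = 3 + 24 = 27)
(-30640 + (P*89 - 30)) + U(-135, -149) = (-30640 + (27*89 - 30)) + ((-149)² + 7*(-135)) = (-30640 + (2403 - 30)) + (22201 - 945) = (-30640 + 2373) + 21256 = -28267 + 21256 = -7011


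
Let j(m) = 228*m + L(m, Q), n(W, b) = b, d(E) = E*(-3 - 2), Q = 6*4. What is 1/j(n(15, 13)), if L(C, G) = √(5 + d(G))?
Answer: 2964/8785411 - I*√115/8785411 ≈ 0.00033738 - 1.2206e-6*I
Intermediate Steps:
Q = 24
d(E) = -5*E (d(E) = E*(-5) = -5*E)
L(C, G) = √(5 - 5*G)
j(m) = 228*m + I*√115 (j(m) = 228*m + √(5 - 5*24) = 228*m + √(5 - 120) = 228*m + √(-115) = 228*m + I*√115)
1/j(n(15, 13)) = 1/(228*13 + I*√115) = 1/(2964 + I*√115)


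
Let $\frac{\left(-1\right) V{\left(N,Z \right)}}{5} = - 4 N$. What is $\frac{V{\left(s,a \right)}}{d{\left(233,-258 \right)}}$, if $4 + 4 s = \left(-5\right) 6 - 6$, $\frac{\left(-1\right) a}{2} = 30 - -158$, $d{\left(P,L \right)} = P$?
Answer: $- \frac{200}{233} \approx -0.85837$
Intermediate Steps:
$a = -376$ ($a = - 2 \left(30 - -158\right) = - 2 \left(30 + 158\right) = \left(-2\right) 188 = -376$)
$s = -10$ ($s = -1 + \frac{\left(-5\right) 6 - 6}{4} = -1 + \frac{-30 - 6}{4} = -1 + \frac{1}{4} \left(-36\right) = -1 - 9 = -10$)
$V{\left(N,Z \right)} = 20 N$ ($V{\left(N,Z \right)} = - 5 \left(- 4 N\right) = 20 N$)
$\frac{V{\left(s,a \right)}}{d{\left(233,-258 \right)}} = \frac{20 \left(-10\right)}{233} = \left(-200\right) \frac{1}{233} = - \frac{200}{233}$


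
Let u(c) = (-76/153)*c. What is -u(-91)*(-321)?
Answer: 740012/51 ≈ 14510.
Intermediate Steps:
u(c) = -76*c/153 (u(c) = (-76*1/153)*c = -76*c/153)
-u(-91)*(-321) = -(-76)*(-91)/153*(-321) = -1*6916/153*(-321) = -6916/153*(-321) = 740012/51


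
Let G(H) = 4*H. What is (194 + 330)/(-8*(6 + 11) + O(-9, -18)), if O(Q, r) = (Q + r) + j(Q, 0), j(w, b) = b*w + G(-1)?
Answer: -524/167 ≈ -3.1377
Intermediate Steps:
j(w, b) = -4 + b*w (j(w, b) = b*w + 4*(-1) = b*w - 4 = -4 + b*w)
O(Q, r) = -4 + Q + r (O(Q, r) = (Q + r) + (-4 + 0*Q) = (Q + r) + (-4 + 0) = (Q + r) - 4 = -4 + Q + r)
(194 + 330)/(-8*(6 + 11) + O(-9, -18)) = (194 + 330)/(-8*(6 + 11) + (-4 - 9 - 18)) = 524/(-8*17 - 31) = 524/(-136 - 31) = 524/(-167) = 524*(-1/167) = -524/167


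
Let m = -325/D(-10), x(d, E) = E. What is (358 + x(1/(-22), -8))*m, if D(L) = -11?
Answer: 113750/11 ≈ 10341.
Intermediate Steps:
m = 325/11 (m = -325/(-11) = -325*(-1/11) = 325/11 ≈ 29.545)
(358 + x(1/(-22), -8))*m = (358 - 8)*(325/11) = 350*(325/11) = 113750/11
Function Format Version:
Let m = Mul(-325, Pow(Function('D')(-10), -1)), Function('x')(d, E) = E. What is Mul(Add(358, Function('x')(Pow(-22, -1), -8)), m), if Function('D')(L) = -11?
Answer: Rational(113750, 11) ≈ 10341.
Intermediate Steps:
m = Rational(325, 11) (m = Mul(-325, Pow(-11, -1)) = Mul(-325, Rational(-1, 11)) = Rational(325, 11) ≈ 29.545)
Mul(Add(358, Function('x')(Pow(-22, -1), -8)), m) = Mul(Add(358, -8), Rational(325, 11)) = Mul(350, Rational(325, 11)) = Rational(113750, 11)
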